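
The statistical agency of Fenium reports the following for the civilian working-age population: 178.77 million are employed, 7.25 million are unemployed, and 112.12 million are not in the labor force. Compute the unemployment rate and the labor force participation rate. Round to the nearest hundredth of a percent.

Unemployment rate ≈ 3.90%; labor force participation rate ≈ 62.39%.

Labor force = employed + unemployed = 178.77 + 7.25 = 186.02 million.
Working-age population = 186.02 + 112.12 = 298.14 million.
Unemployment rate = 7.25 / 186.02 = 3.90%.
Labor force participation rate = 186.02 / 298.14 = 62.39%.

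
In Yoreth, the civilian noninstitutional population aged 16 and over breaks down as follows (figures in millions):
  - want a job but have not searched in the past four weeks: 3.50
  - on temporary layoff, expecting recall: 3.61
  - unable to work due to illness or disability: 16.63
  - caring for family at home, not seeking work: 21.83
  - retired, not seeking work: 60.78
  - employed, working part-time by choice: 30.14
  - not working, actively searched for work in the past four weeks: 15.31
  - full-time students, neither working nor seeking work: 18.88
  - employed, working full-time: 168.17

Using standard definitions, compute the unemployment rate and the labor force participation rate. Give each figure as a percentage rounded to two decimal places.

Unemployment rate ≈ 8.71%; labor force participation rate ≈ 64.11%.

Employed = 30.14 + 168.17 = 198.31 million.
Unemployed = 3.61 + 15.31 = 18.92 million (jobless and actively searching, or on temporary layoff).
Labor force = 198.31 + 18.92 = 217.23 million.
Not in labor force = 3.50 + 16.63 + 21.83 + 60.78 + 18.88 = 121.62 million (those not working and not actively searching are outside the labor force — including those who want a job but have given up searching).
Civilian working-age population = 217.23 + 121.62 = 338.85 million.
Unemployment rate = 18.92 / 217.23 = 8.71%.
Labor force participation rate = 217.23 / 338.85 = 64.11%.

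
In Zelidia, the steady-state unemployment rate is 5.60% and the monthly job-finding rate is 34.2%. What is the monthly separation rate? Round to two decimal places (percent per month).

Separation rate ≈ 2.03% per month.

From u* = s/(s+f): s = u·f/(1−u).
s = 0.0560 × 34.2 / (1 − 0.0560) = 1.9152 / 0.9440 ≈ 2.03% per month.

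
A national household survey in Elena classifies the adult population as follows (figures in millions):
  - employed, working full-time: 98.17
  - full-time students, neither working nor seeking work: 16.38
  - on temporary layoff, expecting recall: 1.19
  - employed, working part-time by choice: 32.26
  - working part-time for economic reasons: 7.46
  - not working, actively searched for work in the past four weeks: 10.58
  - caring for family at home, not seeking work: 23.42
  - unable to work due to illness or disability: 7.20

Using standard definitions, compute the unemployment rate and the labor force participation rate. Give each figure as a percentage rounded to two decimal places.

Unemployment rate ≈ 7.86%; labor force participation rate ≈ 76.10%.

Employed = 98.17 + 32.26 + 7.46 = 137.89 million (anyone who worked, including part-time for economic reasons, counts as employed).
Unemployed = 1.19 + 10.58 = 11.77 million (jobless and actively searching, or on temporary layoff).
Labor force = 137.89 + 11.77 = 149.66 million.
Not in labor force = 16.38 + 23.42 + 7.20 = 47.00 million (those not working and not actively searching are outside the labor force).
Civilian working-age population = 149.66 + 47.00 = 196.66 million.
Unemployment rate = 11.77 / 149.66 = 7.86%.
Labor force participation rate = 149.66 / 196.66 = 76.10%.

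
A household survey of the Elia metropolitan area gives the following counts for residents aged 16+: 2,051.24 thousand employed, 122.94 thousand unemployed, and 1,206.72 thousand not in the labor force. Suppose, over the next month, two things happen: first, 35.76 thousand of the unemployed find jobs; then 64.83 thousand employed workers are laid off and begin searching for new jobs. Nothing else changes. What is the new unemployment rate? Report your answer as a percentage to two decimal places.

New unemployment rate ≈ 6.99%.

Initially, labor force = 2,051.24 + 122.94 = 2,174.18 thousand, so u = 122.94/2,174.18 = 5.65%.
After the first change, unemployed falls and employed rises by 35.76; labor force unchanged → E = 2,087.00, U = 87.18, labor force = 2,174.18 thousand.
After the second change, employed falls and unemployed rises by 64.83; labor force unchanged → E = 2,022.17, U = 152.01, labor force = 2,174.18 thousand.
New unemployment rate = 152.01 / 2,174.18 = 6.99%.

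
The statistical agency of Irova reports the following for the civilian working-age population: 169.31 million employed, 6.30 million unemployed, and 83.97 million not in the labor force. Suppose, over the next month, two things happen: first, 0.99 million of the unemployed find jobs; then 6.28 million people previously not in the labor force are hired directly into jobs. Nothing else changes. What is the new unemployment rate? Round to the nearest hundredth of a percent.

Initially, labor force = 169.31 + 6.30 = 175.61 million, so u = 6.30/175.61 = 3.59%.
After the first change, unemployed falls and employed rises by 0.99; labor force unchanged → E = 170.30, U = 5.31, labor force = 175.61 million.
After the second change, employed and labor force both rise by 6.28; unemployed unchanged → E = 176.58, U = 5.31, labor force = 181.89 million.
New unemployment rate = 5.31 / 181.89 = 2.92%.

New unemployment rate ≈ 2.92%.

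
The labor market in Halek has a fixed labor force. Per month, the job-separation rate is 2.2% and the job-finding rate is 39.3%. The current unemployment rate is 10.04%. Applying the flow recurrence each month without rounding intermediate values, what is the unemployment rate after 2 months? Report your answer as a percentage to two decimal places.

Unemployment rate after two months ≈ 6.92%.

With a fixed labor force, u_{t+1} = u_t + s·(1−u_t) − f·u_t = u_t·(1−s−f) + s.
Here 1−s−f = 0.585 and s = 0.022.
u_1 = 0.100400 × 0.585 + 0.022 = 0.080734.
u_2 = 0.080734 × 0.585 + 0.022 = 0.069229.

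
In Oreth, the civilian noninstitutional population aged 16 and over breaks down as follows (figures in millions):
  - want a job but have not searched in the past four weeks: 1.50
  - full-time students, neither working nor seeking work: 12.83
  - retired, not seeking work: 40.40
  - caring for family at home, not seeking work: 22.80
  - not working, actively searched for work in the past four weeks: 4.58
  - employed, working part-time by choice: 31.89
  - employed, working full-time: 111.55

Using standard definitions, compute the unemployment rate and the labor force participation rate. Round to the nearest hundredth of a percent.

Unemployment rate ≈ 3.09%; labor force participation rate ≈ 65.63%.

Employed = 31.89 + 111.55 = 143.44 million.
Unemployed = 4.58 million.
Labor force = 143.44 + 4.58 = 148.02 million.
Not in labor force = 1.50 + 12.83 + 40.40 + 22.80 = 77.53 million (those not working and not actively searching are outside the labor force — including those who want a job but have given up searching).
Civilian working-age population = 148.02 + 77.53 = 225.55 million.
Unemployment rate = 4.58 / 148.02 = 3.09%.
Labor force participation rate = 148.02 / 225.55 = 65.63%.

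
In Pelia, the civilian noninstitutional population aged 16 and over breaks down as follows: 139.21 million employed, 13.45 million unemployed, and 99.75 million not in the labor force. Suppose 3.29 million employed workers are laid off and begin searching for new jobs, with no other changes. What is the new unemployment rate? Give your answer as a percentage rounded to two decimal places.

Initially, labor force = 139.21 + 13.45 = 152.66 million, so u = 13.45/152.66 = 8.81%.
After the change, employed falls and unemployed rises by 3.29; labor force unchanged → E = 135.92, U = 16.74, labor force = 152.66 million.
New unemployment rate = 16.74 / 152.66 = 10.97%.

New unemployment rate ≈ 10.97%.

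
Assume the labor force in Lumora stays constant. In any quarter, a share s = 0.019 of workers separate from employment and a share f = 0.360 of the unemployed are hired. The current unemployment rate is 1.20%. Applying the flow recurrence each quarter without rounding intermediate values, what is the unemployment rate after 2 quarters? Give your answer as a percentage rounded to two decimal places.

With a fixed labor force, u_{t+1} = u_t + s·(1−u_t) − f·u_t = u_t·(1−s−f) + s.
Here 1−s−f = 0.621 and s = 0.019.
u_1 = 0.012000 × 0.621 + 0.019 = 0.026452.
u_2 = 0.026452 × 0.621 + 0.019 = 0.035427.

Unemployment rate after two quarters ≈ 3.54%.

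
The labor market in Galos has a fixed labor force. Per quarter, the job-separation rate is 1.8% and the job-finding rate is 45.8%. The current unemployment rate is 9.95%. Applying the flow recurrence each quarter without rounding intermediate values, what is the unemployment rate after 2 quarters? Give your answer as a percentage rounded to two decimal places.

With a fixed labor force, u_{t+1} = u_t + s·(1−u_t) − f·u_t = u_t·(1−s−f) + s.
Here 1−s−f = 0.524 and s = 0.018.
u_1 = 0.099500 × 0.524 + 0.018 = 0.070138.
u_2 = 0.070138 × 0.524 + 0.018 = 0.054752.

Unemployment rate after two quarters ≈ 5.48%.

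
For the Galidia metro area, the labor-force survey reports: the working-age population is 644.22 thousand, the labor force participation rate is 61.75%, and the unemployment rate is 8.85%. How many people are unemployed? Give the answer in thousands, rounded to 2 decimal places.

About 35.21 thousand are unemployed.

Labor force = 0.6175 × 644.22 = 397.81 thousand.
Unemployed = 0.0885 × 397.81 ≈ 35.21 thousand.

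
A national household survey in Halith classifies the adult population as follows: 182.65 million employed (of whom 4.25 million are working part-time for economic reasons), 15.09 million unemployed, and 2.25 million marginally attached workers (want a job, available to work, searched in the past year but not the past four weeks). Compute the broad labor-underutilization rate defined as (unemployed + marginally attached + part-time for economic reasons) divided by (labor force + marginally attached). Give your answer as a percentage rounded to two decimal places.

Broad underutilization rate ≈ 10.80%.

Labor force = 182.65 + 15.09 = 197.74 million.
Numerator = 15.09 + 2.25 + 4.25 = 21.59 million.
Denominator = 197.74 + 2.25 = 199.99 million.
Broad rate = 21.59 / 199.99 = 10.80%.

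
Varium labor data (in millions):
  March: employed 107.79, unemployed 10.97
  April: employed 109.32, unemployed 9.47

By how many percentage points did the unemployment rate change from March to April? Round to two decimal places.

The unemployment rate changed by −1.27 percentage points.

March: labor force = 107.79 + 10.97 = 118.76; u = 10.97/118.76 = 9.24%.
April: labor force = 109.32 + 9.47 = 118.79; u = 9.47/118.79 = 7.97%.
Change = 7.97% − 9.24% = −1.27 pp.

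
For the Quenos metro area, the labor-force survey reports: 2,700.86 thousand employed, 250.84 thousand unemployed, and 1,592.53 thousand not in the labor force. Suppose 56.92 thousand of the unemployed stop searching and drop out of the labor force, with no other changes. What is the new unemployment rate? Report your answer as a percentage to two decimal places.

Initially, labor force = 2,700.86 + 250.84 = 2,951.70 thousand, so u = 250.84/2,951.70 = 8.50%.
After the change, unemployed and labor force both fall by 56.92 → E = 2,700.86, U = 193.92, labor force = 2,894.78 thousand.
New unemployment rate = 193.92 / 2,894.78 = 6.70%.

New unemployment rate ≈ 6.70%.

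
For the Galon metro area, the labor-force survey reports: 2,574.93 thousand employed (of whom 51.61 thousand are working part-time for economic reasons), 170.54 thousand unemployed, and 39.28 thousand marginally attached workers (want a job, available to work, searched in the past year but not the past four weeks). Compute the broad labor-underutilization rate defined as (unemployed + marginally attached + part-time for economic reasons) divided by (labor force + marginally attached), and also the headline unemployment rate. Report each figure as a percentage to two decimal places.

Labor force = 2,574.93 + 170.54 = 2,745.47 thousand.
Numerator = 170.54 + 39.28 + 51.61 = 261.43 thousand.
Denominator = 2,745.47 + 39.28 = 2,784.75 thousand.
Broad rate = 261.43 / 2,784.75 = 9.39%.
Headline unemployment rate = 170.54 / 2,745.47 = 6.21%.

Broad underutilization rate ≈ 9.39%; headline unemployment rate ≈ 6.21%.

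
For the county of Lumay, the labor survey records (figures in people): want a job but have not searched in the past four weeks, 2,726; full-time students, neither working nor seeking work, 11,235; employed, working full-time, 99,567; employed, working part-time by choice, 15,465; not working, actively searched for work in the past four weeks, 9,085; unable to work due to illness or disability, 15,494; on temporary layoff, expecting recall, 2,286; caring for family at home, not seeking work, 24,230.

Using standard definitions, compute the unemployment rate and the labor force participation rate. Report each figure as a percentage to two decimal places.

Employed = 99,567 + 15,465 = 115,032.
Unemployed = 9,085 + 2,286 = 11,371 (jobless and actively searching, or on temporary layoff).
Labor force = 115,032 + 11,371 = 126,403.
Not in labor force = 2,726 + 11,235 + 15,494 + 24,230 = 53,685 (those not working and not actively searching are outside the labor force — including those who want a job but have given up searching).
Civilian working-age population = 126,403 + 53,685 = 180,088.
Unemployment rate = 11,371 / 126,403 = 9.00%.
Labor force participation rate = 126,403 / 180,088 = 70.19%.

Unemployment rate ≈ 9.00%; labor force participation rate ≈ 70.19%.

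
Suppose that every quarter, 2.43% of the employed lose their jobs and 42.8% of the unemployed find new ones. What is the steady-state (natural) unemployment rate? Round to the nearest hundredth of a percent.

At steady state the flows balance: s·E = f·U, so U/(E+U) = s/(s+f).
u* = 2.43 / (2.43 + 42.8) = 2.43 / 45.23 = 5.37%.

Steady-state unemployment rate ≈ 5.37%.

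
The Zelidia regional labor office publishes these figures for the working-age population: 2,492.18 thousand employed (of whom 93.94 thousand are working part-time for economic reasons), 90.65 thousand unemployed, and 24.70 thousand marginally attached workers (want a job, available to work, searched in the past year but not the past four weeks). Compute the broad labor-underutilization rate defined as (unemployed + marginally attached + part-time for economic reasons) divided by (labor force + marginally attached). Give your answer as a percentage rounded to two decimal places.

Labor force = 2,492.18 + 90.65 = 2,582.83 thousand.
Numerator = 90.65 + 24.70 + 93.94 = 209.29 thousand.
Denominator = 2,582.83 + 24.70 = 2,607.53 thousand.
Broad rate = 209.29 / 2,607.53 = 8.03%.

Broad underutilization rate ≈ 8.03%.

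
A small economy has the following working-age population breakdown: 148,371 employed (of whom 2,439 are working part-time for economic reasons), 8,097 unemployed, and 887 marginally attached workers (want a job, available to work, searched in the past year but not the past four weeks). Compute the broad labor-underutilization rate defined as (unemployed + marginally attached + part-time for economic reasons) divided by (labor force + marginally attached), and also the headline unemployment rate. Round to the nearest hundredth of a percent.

Broad underutilization rate ≈ 7.26%; headline unemployment rate ≈ 5.17%.

Labor force = 148,371 + 8,097 = 156,468.
Numerator = 8,097 + 887 + 2,439 = 11,423.
Denominator = 156,468 + 887 = 157,355.
Broad rate = 11,423 / 157,355 = 7.26%.
Headline unemployment rate = 8,097 / 156,468 = 5.17%.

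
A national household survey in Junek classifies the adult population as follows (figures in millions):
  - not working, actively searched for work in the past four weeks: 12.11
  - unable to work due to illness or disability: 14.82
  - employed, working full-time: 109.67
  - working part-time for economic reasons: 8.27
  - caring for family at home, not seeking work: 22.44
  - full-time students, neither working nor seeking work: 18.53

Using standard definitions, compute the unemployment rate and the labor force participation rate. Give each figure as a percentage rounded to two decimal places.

Unemployment rate ≈ 9.31%; labor force participation rate ≈ 69.98%.

Employed = 109.67 + 8.27 = 117.94 million (anyone who worked, including part-time for economic reasons, counts as employed).
Unemployed = 12.11 million.
Labor force = 117.94 + 12.11 = 130.05 million.
Not in labor force = 14.82 + 22.44 + 18.53 = 55.79 million (those not working and not actively searching are outside the labor force).
Civilian working-age population = 130.05 + 55.79 = 185.84 million.
Unemployment rate = 12.11 / 130.05 = 9.31%.
Labor force participation rate = 130.05 / 185.84 = 69.98%.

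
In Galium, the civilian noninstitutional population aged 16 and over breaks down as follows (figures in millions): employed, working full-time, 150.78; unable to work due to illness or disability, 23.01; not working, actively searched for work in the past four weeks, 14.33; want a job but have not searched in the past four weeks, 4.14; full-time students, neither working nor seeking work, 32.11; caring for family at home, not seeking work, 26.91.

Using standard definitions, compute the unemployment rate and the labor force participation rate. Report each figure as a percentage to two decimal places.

Unemployment rate ≈ 8.68%; labor force participation rate ≈ 65.71%.

Employed = 150.78 million.
Unemployed = 14.33 million.
Labor force = 150.78 + 14.33 = 165.11 million.
Not in labor force = 23.01 + 4.14 + 32.11 + 26.91 = 86.17 million (those not working and not actively searching are outside the labor force — including those who want a job but have given up searching).
Civilian working-age population = 165.11 + 86.17 = 251.28 million.
Unemployment rate = 14.33 / 165.11 = 8.68%.
Labor force participation rate = 165.11 / 251.28 = 65.71%.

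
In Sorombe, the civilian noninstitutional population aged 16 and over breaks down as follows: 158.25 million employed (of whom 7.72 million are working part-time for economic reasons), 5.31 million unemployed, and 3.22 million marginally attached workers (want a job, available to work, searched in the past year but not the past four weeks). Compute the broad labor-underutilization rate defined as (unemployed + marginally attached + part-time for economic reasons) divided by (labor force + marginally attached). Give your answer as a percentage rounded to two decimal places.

Labor force = 158.25 + 5.31 = 163.56 million.
Numerator = 5.31 + 3.22 + 7.72 = 16.25 million.
Denominator = 163.56 + 3.22 = 166.78 million.
Broad rate = 16.25 / 166.78 = 9.74%.

Broad underutilization rate ≈ 9.74%.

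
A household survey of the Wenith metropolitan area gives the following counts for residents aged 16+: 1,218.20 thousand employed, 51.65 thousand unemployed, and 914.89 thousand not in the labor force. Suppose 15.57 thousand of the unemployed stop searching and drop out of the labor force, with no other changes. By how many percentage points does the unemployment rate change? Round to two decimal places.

The unemployment rate changes by −1.19 percentage points.

Initially, labor force = 1,218.20 + 51.65 = 1,269.85 thousand, so u = 51.65/1,269.85 = 4.07%.
After the change, unemployed and labor force both fall by 15.57 → E = 1,218.20, U = 36.08, labor force = 1,254.28 thousand.
New unemployment rate = 36.08 / 1,254.28 = 2.88%.
Change = 2.88% − 4.07% = −1.19 percentage points.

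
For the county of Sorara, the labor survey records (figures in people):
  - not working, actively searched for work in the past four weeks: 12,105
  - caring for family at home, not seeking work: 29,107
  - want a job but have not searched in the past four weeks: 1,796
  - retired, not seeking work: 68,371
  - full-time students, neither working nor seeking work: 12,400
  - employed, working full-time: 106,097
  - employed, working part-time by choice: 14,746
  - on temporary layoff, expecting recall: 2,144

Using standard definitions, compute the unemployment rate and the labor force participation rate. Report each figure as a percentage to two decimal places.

Employed = 106,097 + 14,746 = 120,843.
Unemployed = 12,105 + 2,144 = 14,249 (jobless and actively searching, or on temporary layoff).
Labor force = 120,843 + 14,249 = 135,092.
Not in labor force = 29,107 + 1,796 + 68,371 + 12,400 = 111,674 (those not working and not actively searching are outside the labor force — including those who want a job but have given up searching).
Civilian working-age population = 135,092 + 111,674 = 246,766.
Unemployment rate = 14,249 / 135,092 = 10.55%.
Labor force participation rate = 135,092 / 246,766 = 54.74%.

Unemployment rate ≈ 10.55%; labor force participation rate ≈ 54.74%.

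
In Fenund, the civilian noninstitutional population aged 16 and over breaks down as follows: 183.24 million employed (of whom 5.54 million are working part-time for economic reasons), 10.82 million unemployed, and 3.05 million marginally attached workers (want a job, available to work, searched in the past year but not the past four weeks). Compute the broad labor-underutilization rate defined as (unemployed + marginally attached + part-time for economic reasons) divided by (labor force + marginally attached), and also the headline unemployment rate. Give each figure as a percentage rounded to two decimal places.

Broad underutilization rate ≈ 9.85%; headline unemployment rate ≈ 5.58%.

Labor force = 183.24 + 10.82 = 194.06 million.
Numerator = 10.82 + 3.05 + 5.54 = 19.41 million.
Denominator = 194.06 + 3.05 = 197.11 million.
Broad rate = 19.41 / 197.11 = 9.85%.
Headline unemployment rate = 10.82 / 194.06 = 5.58%.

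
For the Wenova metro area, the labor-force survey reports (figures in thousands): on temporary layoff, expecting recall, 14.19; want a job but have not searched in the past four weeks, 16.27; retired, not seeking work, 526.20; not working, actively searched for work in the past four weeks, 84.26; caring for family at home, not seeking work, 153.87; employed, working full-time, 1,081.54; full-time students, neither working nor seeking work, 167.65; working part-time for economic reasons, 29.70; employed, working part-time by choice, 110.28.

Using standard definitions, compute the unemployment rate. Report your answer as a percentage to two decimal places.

Unemployment rate ≈ 7.46%.

Employed = 1,081.54 + 29.70 + 110.28 = 1,221.52 thousand (anyone who worked, including part-time for economic reasons, counts as employed).
Unemployed = 14.19 + 84.26 = 98.45 thousand (jobless and actively searching, or on temporary layoff).
Labor force = 1,221.52 + 98.45 = 1,319.97 thousand.
Unemployment rate = 98.45 / 1,319.97 = 7.46%.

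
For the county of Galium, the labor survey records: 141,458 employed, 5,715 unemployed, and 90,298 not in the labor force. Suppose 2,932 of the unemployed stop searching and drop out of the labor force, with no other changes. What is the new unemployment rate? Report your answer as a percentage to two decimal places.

Initially, labor force = 141,458 + 5,715 = 147,173, so u = 5,715/147,173 = 3.88%.
After the change, unemployed and labor force both fall by 2,932 → E = 141,458, U = 2,783, labor force = 144,241.
New unemployment rate = 2,783 / 144,241 = 1.93%.

New unemployment rate ≈ 1.93%.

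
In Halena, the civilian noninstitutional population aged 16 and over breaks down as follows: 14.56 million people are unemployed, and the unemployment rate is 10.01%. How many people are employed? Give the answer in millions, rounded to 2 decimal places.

Labor force = U / u = 14.56 / 0.1001 ≈ 145.45 million.
Employed = labor force − unemployed = 145.45 − 14.56 = 130.89 million.

About 130.89 million are employed.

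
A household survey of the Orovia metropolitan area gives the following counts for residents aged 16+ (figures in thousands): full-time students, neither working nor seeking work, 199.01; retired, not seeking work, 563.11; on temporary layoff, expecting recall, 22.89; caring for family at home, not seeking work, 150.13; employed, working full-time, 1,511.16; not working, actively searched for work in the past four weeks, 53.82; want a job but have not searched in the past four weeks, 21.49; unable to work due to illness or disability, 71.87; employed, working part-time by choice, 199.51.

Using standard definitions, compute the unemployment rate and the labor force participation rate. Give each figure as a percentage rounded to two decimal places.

Unemployment rate ≈ 4.29%; labor force participation rate ≈ 64.00%.

Employed = 1,511.16 + 199.51 = 1,710.67 thousand.
Unemployed = 22.89 + 53.82 = 76.71 thousand (jobless and actively searching, or on temporary layoff).
Labor force = 1,710.67 + 76.71 = 1,787.38 thousand.
Not in labor force = 199.01 + 563.11 + 150.13 + 21.49 + 71.87 = 1,005.61 thousand (those not working and not actively searching are outside the labor force — including those who want a job but have given up searching).
Civilian working-age population = 1,787.38 + 1,005.61 = 2,792.99 thousand.
Unemployment rate = 76.71 / 1,787.38 = 4.29%.
Labor force participation rate = 1,787.38 / 2,792.99 = 64.00%.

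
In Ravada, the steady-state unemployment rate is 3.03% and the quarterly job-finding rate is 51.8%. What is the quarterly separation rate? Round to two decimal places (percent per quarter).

From u* = s/(s+f): s = u·f/(1−u).
s = 0.0303 × 51.8 / (1 − 0.0303) = 1.5695 / 0.9697 ≈ 1.62% per quarter.

Separation rate ≈ 1.62% per quarter.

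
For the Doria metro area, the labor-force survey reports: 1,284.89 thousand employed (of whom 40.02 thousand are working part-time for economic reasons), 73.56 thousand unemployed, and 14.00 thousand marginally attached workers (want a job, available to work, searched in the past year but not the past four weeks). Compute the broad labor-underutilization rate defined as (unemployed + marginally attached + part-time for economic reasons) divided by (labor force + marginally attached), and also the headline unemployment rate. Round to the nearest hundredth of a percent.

Labor force = 1,284.89 + 73.56 = 1,358.45 thousand.
Numerator = 73.56 + 14.00 + 40.02 = 127.58 thousand.
Denominator = 1,358.45 + 14.00 = 1,372.45 thousand.
Broad rate = 127.58 / 1,372.45 = 9.30%.
Headline unemployment rate = 73.56 / 1,358.45 = 5.41%.

Broad underutilization rate ≈ 9.30%; headline unemployment rate ≈ 5.41%.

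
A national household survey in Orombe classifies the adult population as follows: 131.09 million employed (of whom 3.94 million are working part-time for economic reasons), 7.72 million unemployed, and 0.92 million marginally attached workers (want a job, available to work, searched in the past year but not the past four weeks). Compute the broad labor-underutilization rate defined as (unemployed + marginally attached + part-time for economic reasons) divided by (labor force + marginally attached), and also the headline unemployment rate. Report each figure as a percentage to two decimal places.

Broad underutilization rate ≈ 9.00%; headline unemployment rate ≈ 5.56%.

Labor force = 131.09 + 7.72 = 138.81 million.
Numerator = 7.72 + 0.92 + 3.94 = 12.58 million.
Denominator = 138.81 + 0.92 = 139.73 million.
Broad rate = 12.58 / 139.73 = 9.00%.
Headline unemployment rate = 7.72 / 138.81 = 5.56%.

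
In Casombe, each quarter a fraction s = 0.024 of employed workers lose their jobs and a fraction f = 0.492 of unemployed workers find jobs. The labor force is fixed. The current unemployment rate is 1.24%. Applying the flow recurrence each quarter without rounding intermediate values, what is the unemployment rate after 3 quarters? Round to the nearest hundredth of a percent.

Unemployment rate after three quarters ≈ 4.26%.

With a fixed labor force, u_{t+1} = u_t + s·(1−u_t) − f·u_t = u_t·(1−s−f) + s.
Here 1−s−f = 0.484 and s = 0.024.
u_1 = 0.012400 × 0.484 + 0.024 = 0.030002.
u_2 = 0.030002 × 0.484 + 0.024 = 0.038521.
u_3 = 0.038521 × 0.484 + 0.024 = 0.042644.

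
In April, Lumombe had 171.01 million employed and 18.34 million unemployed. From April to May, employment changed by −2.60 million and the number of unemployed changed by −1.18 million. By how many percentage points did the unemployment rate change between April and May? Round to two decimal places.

The unemployment rate changed by −0.44 percentage points.

April: labor force = 171.01 + 18.34 = 189.35; u = 18.34/189.35 = 9.69%.
May: labor force = 168.41 + 17.16 = 185.57; u = 17.16/185.57 = 9.25%.
Change = 9.25% − 9.69% = −0.44 pp.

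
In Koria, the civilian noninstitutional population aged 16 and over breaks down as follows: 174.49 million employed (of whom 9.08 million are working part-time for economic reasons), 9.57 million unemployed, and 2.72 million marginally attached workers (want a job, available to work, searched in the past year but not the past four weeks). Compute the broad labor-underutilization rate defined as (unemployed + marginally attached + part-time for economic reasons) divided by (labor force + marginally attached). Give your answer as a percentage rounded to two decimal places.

Broad underutilization rate ≈ 11.44%.

Labor force = 174.49 + 9.57 = 184.06 million.
Numerator = 9.57 + 2.72 + 9.08 = 21.37 million.
Denominator = 184.06 + 2.72 = 186.78 million.
Broad rate = 21.37 / 186.78 = 11.44%.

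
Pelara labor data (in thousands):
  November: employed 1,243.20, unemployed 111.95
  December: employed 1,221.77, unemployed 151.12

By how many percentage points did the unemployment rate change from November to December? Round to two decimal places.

November: labor force = 1,243.20 + 111.95 = 1,355.15; u = 111.95/1,355.15 = 8.26%.
December: labor force = 1,221.77 + 151.12 = 1,372.89; u = 151.12/1,372.89 = 11.01%.
Change = 11.01% − 8.26% = +2.75 pp.

The unemployment rate changed by +2.75 percentage points.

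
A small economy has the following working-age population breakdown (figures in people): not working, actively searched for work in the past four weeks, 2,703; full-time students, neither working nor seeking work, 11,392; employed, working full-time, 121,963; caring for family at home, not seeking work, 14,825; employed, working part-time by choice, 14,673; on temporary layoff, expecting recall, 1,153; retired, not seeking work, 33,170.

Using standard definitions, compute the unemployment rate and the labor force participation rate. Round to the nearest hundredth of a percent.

Employed = 121,963 + 14,673 = 136,636.
Unemployed = 2,703 + 1,153 = 3,856 (jobless and actively searching, or on temporary layoff).
Labor force = 136,636 + 3,856 = 140,492.
Not in labor force = 11,392 + 14,825 + 33,170 = 59,387 (those not working and not actively searching are outside the labor force).
Civilian working-age population = 140,492 + 59,387 = 199,879.
Unemployment rate = 3,856 / 140,492 = 2.74%.
Labor force participation rate = 140,492 / 199,879 = 70.29%.

Unemployment rate ≈ 2.74%; labor force participation rate ≈ 70.29%.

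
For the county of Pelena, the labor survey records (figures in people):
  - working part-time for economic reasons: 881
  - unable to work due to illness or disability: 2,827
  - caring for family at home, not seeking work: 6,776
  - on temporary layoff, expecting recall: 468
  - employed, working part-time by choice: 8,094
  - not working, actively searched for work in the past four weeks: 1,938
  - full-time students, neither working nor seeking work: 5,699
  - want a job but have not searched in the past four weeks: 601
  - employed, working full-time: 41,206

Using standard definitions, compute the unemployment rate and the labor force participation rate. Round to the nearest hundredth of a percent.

Employed = 881 + 8,094 + 41,206 = 50,181 (anyone who worked, including part-time for economic reasons, counts as employed).
Unemployed = 468 + 1,938 = 2,406 (jobless and actively searching, or on temporary layoff).
Labor force = 50,181 + 2,406 = 52,587.
Not in labor force = 2,827 + 6,776 + 5,699 + 601 = 15,903 (those not working and not actively searching are outside the labor force — including those who want a job but have given up searching).
Civilian working-age population = 52,587 + 15,903 = 68,490.
Unemployment rate = 2,406 / 52,587 = 4.58%.
Labor force participation rate = 52,587 / 68,490 = 76.78%.

Unemployment rate ≈ 4.58%; labor force participation rate ≈ 76.78%.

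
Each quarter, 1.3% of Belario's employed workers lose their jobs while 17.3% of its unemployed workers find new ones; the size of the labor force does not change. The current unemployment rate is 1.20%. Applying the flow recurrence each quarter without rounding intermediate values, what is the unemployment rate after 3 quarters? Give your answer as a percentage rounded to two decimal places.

Unemployment rate after three quarters ≈ 3.87%.

With a fixed labor force, u_{t+1} = u_t + s·(1−u_t) − f·u_t = u_t·(1−s−f) + s.
Here 1−s−f = 0.814 and s = 0.013.
u_1 = 0.012000 × 0.814 + 0.013 = 0.022768.
u_2 = 0.022768 × 0.814 + 0.013 = 0.031533.
u_3 = 0.031533 × 0.814 + 0.013 = 0.038668.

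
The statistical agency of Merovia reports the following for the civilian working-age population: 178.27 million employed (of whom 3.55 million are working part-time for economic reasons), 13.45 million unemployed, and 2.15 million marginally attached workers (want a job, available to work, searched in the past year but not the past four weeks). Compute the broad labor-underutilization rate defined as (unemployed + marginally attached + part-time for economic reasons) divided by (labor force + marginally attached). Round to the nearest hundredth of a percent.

Broad underutilization rate ≈ 9.88%.

Labor force = 178.27 + 13.45 = 191.72 million.
Numerator = 13.45 + 2.15 + 3.55 = 19.15 million.
Denominator = 191.72 + 2.15 = 193.87 million.
Broad rate = 19.15 / 193.87 = 9.88%.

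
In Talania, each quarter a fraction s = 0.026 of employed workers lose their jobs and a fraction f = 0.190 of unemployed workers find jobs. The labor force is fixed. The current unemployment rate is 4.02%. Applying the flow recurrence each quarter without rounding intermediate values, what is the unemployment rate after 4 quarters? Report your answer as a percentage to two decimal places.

Unemployment rate after four quarters ≈ 9.01%.

With a fixed labor force, u_{t+1} = u_t + s·(1−u_t) − f·u_t = u_t·(1−s−f) + s.
Here 1−s−f = 0.784 and s = 0.026.
u_1 = 0.040200 × 0.784 + 0.026 = 0.057517.
u_2 = 0.057517 × 0.784 + 0.026 = 0.071093.
u_3 = 0.071093 × 0.784 + 0.026 = 0.081737.
u_4 = 0.081737 × 0.784 + 0.026 = 0.090082.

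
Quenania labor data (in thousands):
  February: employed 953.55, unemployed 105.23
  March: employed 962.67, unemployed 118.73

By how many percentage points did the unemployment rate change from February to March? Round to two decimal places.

February: labor force = 953.55 + 105.23 = 1,058.78; u = 105.23/1,058.78 = 9.94%.
March: labor force = 962.67 + 118.73 = 1,081.40; u = 118.73/1,081.40 = 10.98%.
Change = 10.98% − 9.94% = +1.04 pp.

The unemployment rate changed by +1.04 percentage points.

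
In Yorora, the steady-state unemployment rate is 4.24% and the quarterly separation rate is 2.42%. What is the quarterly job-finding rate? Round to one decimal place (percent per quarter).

From u* = s/(s+f): f = s·(1−u)/u.
f = 2.42 × (1 − 0.0424) / 0.0424 = 2.3174 / 0.0424 ≈ 54.7% per quarter.

Job-finding rate ≈ 54.7% per quarter.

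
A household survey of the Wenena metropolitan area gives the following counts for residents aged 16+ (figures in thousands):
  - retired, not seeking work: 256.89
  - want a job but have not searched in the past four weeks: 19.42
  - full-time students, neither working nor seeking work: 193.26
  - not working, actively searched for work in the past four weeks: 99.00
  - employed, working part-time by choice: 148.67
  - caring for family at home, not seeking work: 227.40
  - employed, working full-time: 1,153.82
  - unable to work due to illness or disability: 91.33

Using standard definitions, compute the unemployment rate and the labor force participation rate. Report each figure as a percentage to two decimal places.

Employed = 148.67 + 1,153.82 = 1,302.49 thousand.
Unemployed = 99.00 thousand.
Labor force = 1,302.49 + 99.00 = 1,401.49 thousand.
Not in labor force = 256.89 + 19.42 + 193.26 + 227.40 + 91.33 = 788.30 thousand (those not working and not actively searching are outside the labor force — including those who want a job but have given up searching).
Civilian working-age population = 1,401.49 + 788.30 = 2,189.79 thousand.
Unemployment rate = 99.00 / 1,401.49 = 7.06%.
Labor force participation rate = 1,401.49 / 2,189.79 = 64.00%.

Unemployment rate ≈ 7.06%; labor force participation rate ≈ 64.00%.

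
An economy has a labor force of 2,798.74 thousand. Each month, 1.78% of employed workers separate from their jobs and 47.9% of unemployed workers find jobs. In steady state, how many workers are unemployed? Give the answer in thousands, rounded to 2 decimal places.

About 100.28 thousand are unemployed in steady state.

Steady-state unemployment rate u* = s/(s+f) = 1.78/(1.78+47.9) = 0.035829.
Unemployed = u* × labor force = 0.035829 × 2,798.74 ≈ 100.28 thousand.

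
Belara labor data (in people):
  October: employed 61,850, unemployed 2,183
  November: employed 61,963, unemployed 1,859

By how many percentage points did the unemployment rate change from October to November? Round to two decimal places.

The unemployment rate changed by −0.50 percentage points.

October: labor force = 61,850 + 2,183 = 64,033; u = 2,183/64,033 = 3.41%.
November: labor force = 61,963 + 1,859 = 63,822; u = 1,859/63,822 = 2.91%.
Change = 2.91% − 3.41% = −0.50 pp.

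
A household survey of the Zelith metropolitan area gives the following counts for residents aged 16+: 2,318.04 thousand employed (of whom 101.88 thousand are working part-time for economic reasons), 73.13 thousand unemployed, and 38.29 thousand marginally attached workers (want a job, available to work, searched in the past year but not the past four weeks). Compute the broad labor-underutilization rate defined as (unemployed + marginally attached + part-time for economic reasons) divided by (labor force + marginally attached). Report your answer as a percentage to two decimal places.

Broad underutilization rate ≈ 8.78%.

Labor force = 2,318.04 + 73.13 = 2,391.17 thousand.
Numerator = 73.13 + 38.29 + 101.88 = 213.30 thousand.
Denominator = 2,391.17 + 38.29 = 2,429.46 thousand.
Broad rate = 213.30 / 2,429.46 = 8.78%.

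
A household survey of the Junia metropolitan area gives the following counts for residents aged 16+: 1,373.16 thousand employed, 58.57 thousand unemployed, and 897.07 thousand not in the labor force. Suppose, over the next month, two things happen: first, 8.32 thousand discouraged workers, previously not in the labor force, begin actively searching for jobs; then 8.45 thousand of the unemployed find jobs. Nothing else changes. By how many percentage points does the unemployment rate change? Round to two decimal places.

Initially, labor force = 1,373.16 + 58.57 = 1,431.73 thousand, so u = 58.57/1,431.73 = 4.09%.
After the first change, unemployed and labor force both rise by 8.32 → E = 1,373.16, U = 66.89, labor force = 1,440.05 thousand.
After the second change, unemployed falls and employed rises by 8.45; labor force unchanged → E = 1,381.61, U = 58.44, labor force = 1,440.05 thousand.
New unemployment rate = 58.44 / 1,440.05 = 4.06%.
Change = 4.06% − 4.09% = −0.03 percentage points.

The unemployment rate changes by −0.03 percentage points.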